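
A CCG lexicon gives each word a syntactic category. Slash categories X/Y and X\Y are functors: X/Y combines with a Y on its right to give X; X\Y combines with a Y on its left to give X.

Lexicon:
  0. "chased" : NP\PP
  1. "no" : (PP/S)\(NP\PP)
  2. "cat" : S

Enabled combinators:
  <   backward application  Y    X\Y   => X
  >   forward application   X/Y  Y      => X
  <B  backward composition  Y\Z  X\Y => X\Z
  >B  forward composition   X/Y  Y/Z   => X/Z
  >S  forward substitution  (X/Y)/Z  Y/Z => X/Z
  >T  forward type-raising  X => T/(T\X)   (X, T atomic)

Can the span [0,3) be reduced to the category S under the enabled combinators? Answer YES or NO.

NO

NP\PP (PP/S)\(NP\PP) S
CKY chart[0,3] = {N/(N\PP), NP/(NP\PP), PP, PP/(PP\PP), PP/(S\S), S/(S\PP)}; S ∉ chart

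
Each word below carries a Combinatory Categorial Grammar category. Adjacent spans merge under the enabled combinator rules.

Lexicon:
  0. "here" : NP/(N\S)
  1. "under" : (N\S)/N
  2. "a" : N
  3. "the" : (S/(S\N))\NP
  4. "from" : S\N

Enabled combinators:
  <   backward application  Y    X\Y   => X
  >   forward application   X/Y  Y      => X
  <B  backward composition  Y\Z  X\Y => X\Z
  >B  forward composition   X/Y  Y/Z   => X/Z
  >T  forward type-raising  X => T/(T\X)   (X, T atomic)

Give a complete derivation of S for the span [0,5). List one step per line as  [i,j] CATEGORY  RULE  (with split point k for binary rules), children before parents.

[0,5] S   >
  [0,4] S/(S\N)   <
    [0,3] NP   >
      [0,2] NP/N   >B
        [0,1] "here" : NP/(N\S)
        [1,2] "under" : (N\S)/N
      [2,3] "a" : N
    [3,4] "the" : (S/(S\N))\NP
  [4,5] "from" : S\N

[0,1] NP/(N\S)  lex  "here"
[1,2] (N\S)/N  lex  "under"
[0,2] NP/N  >B  k=1
[2,3] N  lex  "a"
[0,3] NP  >  k=2
[3,4] (S/(S\N))\NP  lex  "the"
[0,4] S/(S\N)  <  k=3
[4,5] S\N  lex  "from"
[0,5] S  >  k=4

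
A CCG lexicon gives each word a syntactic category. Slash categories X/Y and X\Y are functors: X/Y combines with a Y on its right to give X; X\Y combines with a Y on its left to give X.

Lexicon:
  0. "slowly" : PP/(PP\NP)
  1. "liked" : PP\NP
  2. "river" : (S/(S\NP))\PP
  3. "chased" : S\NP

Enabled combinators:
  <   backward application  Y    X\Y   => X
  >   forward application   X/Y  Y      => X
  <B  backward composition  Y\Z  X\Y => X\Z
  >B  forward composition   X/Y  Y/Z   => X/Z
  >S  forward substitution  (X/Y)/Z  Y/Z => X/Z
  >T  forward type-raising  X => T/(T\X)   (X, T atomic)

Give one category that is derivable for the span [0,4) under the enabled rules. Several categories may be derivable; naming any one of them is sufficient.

S

[0,4] S   >
  [0,3] S/(S\NP)   <
    [0,2] PP   >
      [0,1] "slowly" : PP/(PP\NP)
      [1,2] "liked" : PP\NP
    [2,3] "river" : (S/(S\NP))\PP
  [3,4] "chased" : S\NP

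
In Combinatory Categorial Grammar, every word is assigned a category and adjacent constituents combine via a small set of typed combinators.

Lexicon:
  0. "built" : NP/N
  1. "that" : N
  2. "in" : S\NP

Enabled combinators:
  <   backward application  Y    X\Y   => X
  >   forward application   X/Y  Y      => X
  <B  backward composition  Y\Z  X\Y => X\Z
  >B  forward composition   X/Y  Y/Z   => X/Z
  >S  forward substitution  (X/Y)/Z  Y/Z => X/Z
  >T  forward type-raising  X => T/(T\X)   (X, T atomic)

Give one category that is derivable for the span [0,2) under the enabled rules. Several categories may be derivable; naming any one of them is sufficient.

NP

[0,3] S   <
  [0,2] NP   >
    [0,1] "built" : NP/N
    [1,2] "that" : N
  [2,3] "in" : S\NP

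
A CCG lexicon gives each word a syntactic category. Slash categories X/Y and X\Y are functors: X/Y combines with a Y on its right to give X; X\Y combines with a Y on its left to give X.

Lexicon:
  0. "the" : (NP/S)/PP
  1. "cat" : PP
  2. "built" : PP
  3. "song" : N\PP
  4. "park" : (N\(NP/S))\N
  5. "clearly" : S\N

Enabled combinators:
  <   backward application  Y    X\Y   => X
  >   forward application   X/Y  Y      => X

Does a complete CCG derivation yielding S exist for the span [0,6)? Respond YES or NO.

YES

[0,6] S   <
  [0,5] N   <
    [0,2] NP/S   >
      [0,1] "the" : (NP/S)/PP
      [1,2] "cat" : PP
    [2,5] N\(NP/S)   <
      [2,4] N   <
        [2,3] "built" : PP
        [3,4] "song" : N\PP
      [4,5] "park" : (N\(NP/S))\N
  [5,6] "clearly" : S\N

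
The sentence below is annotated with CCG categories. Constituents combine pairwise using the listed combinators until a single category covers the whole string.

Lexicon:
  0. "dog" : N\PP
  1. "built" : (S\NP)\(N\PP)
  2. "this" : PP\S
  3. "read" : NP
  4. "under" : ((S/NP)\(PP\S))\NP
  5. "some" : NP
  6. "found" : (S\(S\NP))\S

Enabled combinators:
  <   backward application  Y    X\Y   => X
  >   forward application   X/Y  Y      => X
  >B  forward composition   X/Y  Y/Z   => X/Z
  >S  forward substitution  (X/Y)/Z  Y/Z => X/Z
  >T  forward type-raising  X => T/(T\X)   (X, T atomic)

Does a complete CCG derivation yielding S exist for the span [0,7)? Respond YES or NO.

YES

[0,7] S   <
  [0,2] S\NP   <
    [0,1] "dog" : N\PP
    [1,2] "built" : (S\NP)\(N\PP)
  [2,7] S\(S\NP)   <
    [2,6] S   >
      [2,5] S/NP   <
        [2,3] "this" : PP\S
        [3,5] (S/NP)\(PP\S)   <
          [3,4] "read" : NP
          [4,5] "under" : ((S/NP)\(PP\S))\NP
      [5,6] "some" : NP
    [6,7] "found" : (S\(S\NP))\S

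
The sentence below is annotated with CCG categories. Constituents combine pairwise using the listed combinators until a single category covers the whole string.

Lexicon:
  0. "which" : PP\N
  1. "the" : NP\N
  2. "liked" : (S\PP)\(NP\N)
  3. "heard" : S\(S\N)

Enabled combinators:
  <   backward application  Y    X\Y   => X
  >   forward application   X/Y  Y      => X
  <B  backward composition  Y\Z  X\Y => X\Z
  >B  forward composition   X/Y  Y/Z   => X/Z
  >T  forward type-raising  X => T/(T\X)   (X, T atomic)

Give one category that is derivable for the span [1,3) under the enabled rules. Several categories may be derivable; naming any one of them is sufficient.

[0,4] S   <
  [0,3] S\N   <B
    [0,1] "which" : PP\N
    [1,3] S\PP   <
      [1,2] "the" : NP\N
      [2,3] "liked" : (S\PP)\(NP\N)
  [3,4] "heard" : S\(S\N)

S\PP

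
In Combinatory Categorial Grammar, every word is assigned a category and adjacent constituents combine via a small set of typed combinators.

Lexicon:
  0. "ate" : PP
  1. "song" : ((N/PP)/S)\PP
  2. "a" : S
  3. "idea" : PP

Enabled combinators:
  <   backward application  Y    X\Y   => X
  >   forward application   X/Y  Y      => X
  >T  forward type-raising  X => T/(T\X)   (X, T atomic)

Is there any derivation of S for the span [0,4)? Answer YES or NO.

NO

PP ((N/PP)/S)\PP S PP
CKY chart[0,4] = {N, N/(N\N), NP/(NP\N), PP/(PP\N), S/(S\N)}; S ∉ chart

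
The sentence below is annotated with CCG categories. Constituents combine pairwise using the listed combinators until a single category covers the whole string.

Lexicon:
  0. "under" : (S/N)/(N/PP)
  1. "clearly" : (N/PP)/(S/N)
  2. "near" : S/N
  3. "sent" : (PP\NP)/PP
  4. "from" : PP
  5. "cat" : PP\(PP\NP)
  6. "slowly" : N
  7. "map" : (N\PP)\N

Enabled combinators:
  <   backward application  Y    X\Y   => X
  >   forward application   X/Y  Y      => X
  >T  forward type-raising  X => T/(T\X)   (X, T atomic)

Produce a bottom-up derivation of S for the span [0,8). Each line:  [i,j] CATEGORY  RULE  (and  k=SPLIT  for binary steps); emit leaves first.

[0,8] S   >
  [0,3] S/N   >
    [0,1] "under" : (S/N)/(N/PP)
    [1,3] N/PP   >
      [1,2] "clearly" : (N/PP)/(S/N)
      [2,3] "near" : S/N
  [3,8] N   <
    [3,6] PP   <
      [3,5] PP\NP   >
        [3,4] "sent" : (PP\NP)/PP
        [4,5] "from" : PP
      [5,6] "cat" : PP\(PP\NP)
    [6,8] N\PP   <
      [6,7] "slowly" : N
      [7,8] "map" : (N\PP)\N

[0,1] (S/N)/(N/PP)  lex  "under"
[1,2] (N/PP)/(S/N)  lex  "clearly"
[2,3] S/N  lex  "near"
[1,3] N/PP  >  k=2
[0,3] S/N  >  k=1
[3,4] (PP\NP)/PP  lex  "sent"
[4,5] PP  lex  "from"
[3,5] PP\NP  >  k=4
[5,6] PP\(PP\NP)  lex  "cat"
[3,6] PP  <  k=5
[6,7] N  lex  "slowly"
[7,8] (N\PP)\N  lex  "map"
[6,8] N\PP  <  k=7
[3,8] N  <  k=6
[0,8] S  >  k=3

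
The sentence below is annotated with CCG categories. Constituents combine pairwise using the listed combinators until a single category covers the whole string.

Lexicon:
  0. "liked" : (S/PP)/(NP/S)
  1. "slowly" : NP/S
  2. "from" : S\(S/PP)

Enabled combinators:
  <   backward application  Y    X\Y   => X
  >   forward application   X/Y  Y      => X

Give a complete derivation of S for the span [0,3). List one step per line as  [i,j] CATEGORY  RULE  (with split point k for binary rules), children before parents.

[0,3] S   <
  [0,2] S/PP   >
    [0,1] "liked" : (S/PP)/(NP/S)
    [1,2] "slowly" : NP/S
  [2,3] "from" : S\(S/PP)

[0,1] (S/PP)/(NP/S)  lex  "liked"
[1,2] NP/S  lex  "slowly"
[0,2] S/PP  >  k=1
[2,3] S\(S/PP)  lex  "from"
[0,3] S  <  k=2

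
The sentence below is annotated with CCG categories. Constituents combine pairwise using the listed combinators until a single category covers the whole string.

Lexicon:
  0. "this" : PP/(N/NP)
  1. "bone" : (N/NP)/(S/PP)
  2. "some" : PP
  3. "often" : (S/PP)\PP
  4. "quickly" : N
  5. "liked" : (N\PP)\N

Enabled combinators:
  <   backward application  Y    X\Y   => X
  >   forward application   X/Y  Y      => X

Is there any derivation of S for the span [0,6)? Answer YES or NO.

NO

PP/(N/NP) (N/NP)/(S/PP) PP (S/PP)\PP N (N\PP)\N
CKY chart[0,6] = {N}; S ∉ chart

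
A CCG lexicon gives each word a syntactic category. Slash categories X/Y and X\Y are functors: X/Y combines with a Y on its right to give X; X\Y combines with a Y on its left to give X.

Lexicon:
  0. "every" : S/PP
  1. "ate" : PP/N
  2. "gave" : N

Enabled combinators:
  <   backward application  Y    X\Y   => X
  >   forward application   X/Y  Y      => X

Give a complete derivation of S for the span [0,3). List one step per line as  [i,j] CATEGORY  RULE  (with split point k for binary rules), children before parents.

[0,1] S/PP  lex  "every"
[1,2] PP/N  lex  "ate"
[2,3] N  lex  "gave"
[1,3] PP  >  k=2
[0,3] S  >  k=1

[0,3] S   >
  [0,1] "every" : S/PP
  [1,3] PP   >
    [1,2] "ate" : PP/N
    [2,3] "gave" : N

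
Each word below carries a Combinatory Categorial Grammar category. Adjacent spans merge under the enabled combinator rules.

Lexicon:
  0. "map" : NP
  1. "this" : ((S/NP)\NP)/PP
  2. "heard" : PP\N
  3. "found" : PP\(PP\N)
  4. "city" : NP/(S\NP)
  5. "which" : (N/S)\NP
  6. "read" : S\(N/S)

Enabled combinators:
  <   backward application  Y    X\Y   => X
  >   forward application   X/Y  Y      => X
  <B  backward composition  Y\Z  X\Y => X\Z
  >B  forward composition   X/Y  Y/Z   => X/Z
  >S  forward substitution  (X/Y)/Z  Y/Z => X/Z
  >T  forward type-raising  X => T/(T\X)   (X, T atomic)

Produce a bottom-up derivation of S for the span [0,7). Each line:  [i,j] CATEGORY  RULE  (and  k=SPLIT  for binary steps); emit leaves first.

[0,7] S   >
  [0,4] S/NP   <
    [0,1] "map" : NP
    [1,4] (S/NP)\NP   >
      [1,2] "this" : ((S/NP)\NP)/PP
      [2,4] PP   <
        [2,3] "heard" : PP\N
        [3,4] "found" : PP\(PP\N)
  [4,7] NP   >
    [4,5] "city" : NP/(S\NP)
    [5,7] S\NP   <B
      [5,6] "which" : (N/S)\NP
      [6,7] "read" : S\(N/S)

[0,1] NP  lex  "map"
[1,2] ((S/NP)\NP)/PP  lex  "this"
[2,3] PP\N  lex  "heard"
[3,4] PP\(PP\N)  lex  "found"
[2,4] PP  <  k=3
[1,4] (S/NP)\NP  >  k=2
[0,4] S/NP  <  k=1
[4,5] NP/(S\NP)  lex  "city"
[5,6] (N/S)\NP  lex  "which"
[6,7] S\(N/S)  lex  "read"
[5,7] S\NP  <B  k=6
[4,7] NP  >  k=5
[0,7] S  >  k=4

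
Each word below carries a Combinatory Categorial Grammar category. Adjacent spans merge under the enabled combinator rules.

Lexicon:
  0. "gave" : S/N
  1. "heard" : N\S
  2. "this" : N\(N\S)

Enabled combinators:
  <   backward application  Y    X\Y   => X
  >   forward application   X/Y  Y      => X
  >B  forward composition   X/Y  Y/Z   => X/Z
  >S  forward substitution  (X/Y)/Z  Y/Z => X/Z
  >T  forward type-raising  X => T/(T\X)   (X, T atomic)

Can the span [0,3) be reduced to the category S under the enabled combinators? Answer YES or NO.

[0,3] S   >
  [0,1] "gave" : S/N
  [1,3] N   <
    [1,2] "heard" : N\S
    [2,3] "this" : N\(N\S)

YES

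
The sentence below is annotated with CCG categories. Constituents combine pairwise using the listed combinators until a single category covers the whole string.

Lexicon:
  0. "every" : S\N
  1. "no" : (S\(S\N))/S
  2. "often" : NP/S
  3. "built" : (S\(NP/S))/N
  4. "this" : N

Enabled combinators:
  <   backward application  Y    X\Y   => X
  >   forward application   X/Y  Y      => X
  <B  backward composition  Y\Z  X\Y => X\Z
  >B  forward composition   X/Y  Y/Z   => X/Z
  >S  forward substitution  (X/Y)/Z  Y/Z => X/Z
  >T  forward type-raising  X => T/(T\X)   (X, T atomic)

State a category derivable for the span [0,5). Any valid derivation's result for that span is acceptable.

[0,5] S   <
  [0,1] "every" : S\N
  [1,5] S\(S\N)   >
    [1,2] "no" : (S\(S\N))/S
    [2,5] S   <
      [2,3] "often" : NP/S
      [3,5] S\(NP/S)   >
        [3,4] "built" : (S\(NP/S))/N
        [4,5] "this" : N

S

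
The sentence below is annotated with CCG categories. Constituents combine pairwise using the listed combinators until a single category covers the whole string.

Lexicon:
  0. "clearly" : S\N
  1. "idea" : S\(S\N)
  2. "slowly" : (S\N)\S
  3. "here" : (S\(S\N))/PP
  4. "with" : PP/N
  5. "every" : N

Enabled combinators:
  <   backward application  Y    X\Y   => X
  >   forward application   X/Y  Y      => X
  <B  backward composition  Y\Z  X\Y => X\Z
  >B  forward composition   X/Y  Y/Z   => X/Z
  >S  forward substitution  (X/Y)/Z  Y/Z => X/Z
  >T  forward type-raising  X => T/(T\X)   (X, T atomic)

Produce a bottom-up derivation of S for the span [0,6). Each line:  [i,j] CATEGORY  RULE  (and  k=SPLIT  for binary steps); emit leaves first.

[0,6] S   <
  [0,3] S\N   <
    [0,2] S   <
      [0,1] "clearly" : S\N
      [1,2] "idea" : S\(S\N)
    [2,3] "slowly" : (S\N)\S
  [3,6] S\(S\N)   >
    [3,4] "here" : (S\(S\N))/PP
    [4,6] PP   >
      [4,5] "with" : PP/N
      [5,6] "every" : N

[0,1] S\N  lex  "clearly"
[1,2] S\(S\N)  lex  "idea"
[0,2] S  <  k=1
[2,3] (S\N)\S  lex  "slowly"
[0,3] S\N  <  k=2
[3,4] (S\(S\N))/PP  lex  "here"
[4,5] PP/N  lex  "with"
[5,6] N  lex  "every"
[4,6] PP  >  k=5
[3,6] S\(S\N)  >  k=4
[0,6] S  <  k=3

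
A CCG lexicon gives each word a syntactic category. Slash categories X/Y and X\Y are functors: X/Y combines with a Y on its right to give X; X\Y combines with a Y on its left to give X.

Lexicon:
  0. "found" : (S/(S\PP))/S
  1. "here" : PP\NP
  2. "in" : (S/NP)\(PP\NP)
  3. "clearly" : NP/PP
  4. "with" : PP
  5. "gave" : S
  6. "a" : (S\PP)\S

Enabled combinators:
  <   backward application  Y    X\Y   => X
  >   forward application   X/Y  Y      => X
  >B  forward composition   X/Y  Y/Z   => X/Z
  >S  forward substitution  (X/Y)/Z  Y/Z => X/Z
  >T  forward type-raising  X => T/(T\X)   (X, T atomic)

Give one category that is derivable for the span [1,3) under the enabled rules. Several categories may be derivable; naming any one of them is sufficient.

[0,7] S   >
  [0,5] S/(S\PP)   >
    [0,1] "found" : (S/(S\PP))/S
    [1,5] S   >
      [1,3] S/NP   <
        [1,2] "here" : PP\NP
        [2,3] "in" : (S/NP)\(PP\NP)
      [3,5] NP   >
        [3,4] "clearly" : NP/PP
        [4,5] "with" : PP
  [5,7] S\PP   <
    [5,6] "gave" : S
    [6,7] "a" : (S\PP)\S

S/NP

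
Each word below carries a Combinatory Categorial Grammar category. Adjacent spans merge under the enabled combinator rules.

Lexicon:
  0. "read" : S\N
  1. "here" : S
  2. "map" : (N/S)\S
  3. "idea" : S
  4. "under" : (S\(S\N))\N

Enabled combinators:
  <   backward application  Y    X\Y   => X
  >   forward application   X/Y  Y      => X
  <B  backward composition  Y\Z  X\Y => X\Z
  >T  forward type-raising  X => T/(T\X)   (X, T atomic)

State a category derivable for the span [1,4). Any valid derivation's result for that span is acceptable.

N

[0,5] S   <
  [0,1] "read" : S\N
  [1,5] S\(S\N)   <
    [1,4] N   >
      [1,3] N/S   <
        [1,2] "here" : S
        [2,3] "map" : (N/S)\S
      [3,4] "idea" : S
    [4,5] "under" : (S\(S\N))\N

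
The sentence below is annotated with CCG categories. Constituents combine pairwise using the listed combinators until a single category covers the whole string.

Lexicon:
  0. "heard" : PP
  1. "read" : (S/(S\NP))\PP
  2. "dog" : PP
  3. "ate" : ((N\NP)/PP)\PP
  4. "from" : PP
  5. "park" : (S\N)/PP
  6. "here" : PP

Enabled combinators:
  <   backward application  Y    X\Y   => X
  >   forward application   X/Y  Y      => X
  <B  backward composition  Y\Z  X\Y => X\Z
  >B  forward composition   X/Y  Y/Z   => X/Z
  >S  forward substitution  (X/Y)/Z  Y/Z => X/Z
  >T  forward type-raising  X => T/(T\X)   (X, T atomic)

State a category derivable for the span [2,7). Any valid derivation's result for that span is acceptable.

S\NP

[0,7] S   >
  [0,2] S/(S\NP)   <
    [0,1] "heard" : PP
    [1,2] "read" : (S/(S\NP))\PP
  [2,7] S\NP   <B
    [2,5] N\NP   >
      [2,4] (N\NP)/PP   <
        [2,3] "dog" : PP
        [3,4] "ate" : ((N\NP)/PP)\PP
      [4,5] "from" : PP
    [5,7] S\N   >
      [5,6] "park" : (S\N)/PP
      [6,7] "here" : PP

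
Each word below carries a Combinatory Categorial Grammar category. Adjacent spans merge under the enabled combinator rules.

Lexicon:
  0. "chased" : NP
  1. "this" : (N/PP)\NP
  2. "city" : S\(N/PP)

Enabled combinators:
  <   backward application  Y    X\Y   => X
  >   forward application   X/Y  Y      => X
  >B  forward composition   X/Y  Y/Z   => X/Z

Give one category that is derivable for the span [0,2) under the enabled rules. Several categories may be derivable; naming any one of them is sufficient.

N/PP

[0,3] S   <
  [0,2] N/PP   <
    [0,1] "chased" : NP
    [1,2] "this" : (N/PP)\NP
  [2,3] "city" : S\(N/PP)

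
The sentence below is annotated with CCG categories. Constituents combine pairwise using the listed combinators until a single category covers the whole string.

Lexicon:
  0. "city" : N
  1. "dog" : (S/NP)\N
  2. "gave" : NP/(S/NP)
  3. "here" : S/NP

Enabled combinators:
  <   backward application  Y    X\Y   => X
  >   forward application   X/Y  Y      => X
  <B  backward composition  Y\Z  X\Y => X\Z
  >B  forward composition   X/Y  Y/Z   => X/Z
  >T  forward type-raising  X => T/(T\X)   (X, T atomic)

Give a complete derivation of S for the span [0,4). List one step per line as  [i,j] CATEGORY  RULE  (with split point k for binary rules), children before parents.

[0,1] N  lex  "city"
[1,2] (S/NP)\N  lex  "dog"
[0,2] S/NP  <  k=1
[2,3] NP/(S/NP)  lex  "gave"
[3,4] S/NP  lex  "here"
[2,4] NP  >  k=3
[0,4] S  >  k=2

[0,4] S   >
  [0,2] S/NP   <
    [0,1] "city" : N
    [1,2] "dog" : (S/NP)\N
  [2,4] NP   >
    [2,3] "gave" : NP/(S/NP)
    [3,4] "here" : S/NP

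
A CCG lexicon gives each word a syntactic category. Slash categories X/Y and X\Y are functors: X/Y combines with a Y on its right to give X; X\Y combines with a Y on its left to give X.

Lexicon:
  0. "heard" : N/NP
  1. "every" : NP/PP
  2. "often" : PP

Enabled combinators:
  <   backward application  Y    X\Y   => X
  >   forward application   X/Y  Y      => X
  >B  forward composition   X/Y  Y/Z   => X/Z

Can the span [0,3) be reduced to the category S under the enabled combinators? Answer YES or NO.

N/NP NP/PP PP
CKY chart[0,3] = {N}; S ∉ chart

NO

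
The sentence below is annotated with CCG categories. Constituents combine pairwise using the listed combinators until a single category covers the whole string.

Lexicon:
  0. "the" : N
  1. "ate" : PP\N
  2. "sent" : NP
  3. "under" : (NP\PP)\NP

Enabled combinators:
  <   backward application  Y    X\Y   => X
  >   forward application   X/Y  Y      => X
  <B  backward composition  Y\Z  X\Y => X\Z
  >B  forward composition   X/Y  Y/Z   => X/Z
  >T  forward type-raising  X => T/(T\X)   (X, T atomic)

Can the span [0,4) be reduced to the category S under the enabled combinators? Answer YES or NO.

NO

N PP\N NP (NP\PP)\NP
CKY chart[0,4] = {N/(N\NP), NP, NP/(NP\NP), PP/(PP\NP), S/(S\NP)}; S ∉ chart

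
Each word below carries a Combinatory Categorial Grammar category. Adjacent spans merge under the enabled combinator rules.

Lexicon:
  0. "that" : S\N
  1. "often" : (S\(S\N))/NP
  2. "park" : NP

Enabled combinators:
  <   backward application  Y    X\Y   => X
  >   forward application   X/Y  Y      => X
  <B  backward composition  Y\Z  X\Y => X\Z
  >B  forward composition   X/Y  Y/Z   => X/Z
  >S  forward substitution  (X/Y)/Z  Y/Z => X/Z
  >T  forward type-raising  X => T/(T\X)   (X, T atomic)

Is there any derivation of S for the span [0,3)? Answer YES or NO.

[0,3] S   <
  [0,1] "that" : S\N
  [1,3] S\(S\N)   >
    [1,2] "often" : (S\(S\N))/NP
    [2,3] "park" : NP

YES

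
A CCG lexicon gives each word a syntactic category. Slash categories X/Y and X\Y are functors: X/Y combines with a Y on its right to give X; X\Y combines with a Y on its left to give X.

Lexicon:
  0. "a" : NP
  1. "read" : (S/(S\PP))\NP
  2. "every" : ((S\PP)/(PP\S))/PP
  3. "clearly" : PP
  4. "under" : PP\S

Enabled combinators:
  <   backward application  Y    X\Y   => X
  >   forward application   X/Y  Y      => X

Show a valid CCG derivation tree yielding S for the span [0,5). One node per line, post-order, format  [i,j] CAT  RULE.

[0,1] NP  lex  "a"
[1,2] (S/(S\PP))\NP  lex  "read"
[0,2] S/(S\PP)  <  k=1
[2,3] ((S\PP)/(PP\S))/PP  lex  "every"
[3,4] PP  lex  "clearly"
[2,4] (S\PP)/(PP\S)  >  k=3
[4,5] PP\S  lex  "under"
[2,5] S\PP  >  k=4
[0,5] S  >  k=2

[0,5] S   >
  [0,2] S/(S\PP)   <
    [0,1] "a" : NP
    [1,2] "read" : (S/(S\PP))\NP
  [2,5] S\PP   >
    [2,4] (S\PP)/(PP\S)   >
      [2,3] "every" : ((S\PP)/(PP\S))/PP
      [3,4] "clearly" : PP
    [4,5] "under" : PP\S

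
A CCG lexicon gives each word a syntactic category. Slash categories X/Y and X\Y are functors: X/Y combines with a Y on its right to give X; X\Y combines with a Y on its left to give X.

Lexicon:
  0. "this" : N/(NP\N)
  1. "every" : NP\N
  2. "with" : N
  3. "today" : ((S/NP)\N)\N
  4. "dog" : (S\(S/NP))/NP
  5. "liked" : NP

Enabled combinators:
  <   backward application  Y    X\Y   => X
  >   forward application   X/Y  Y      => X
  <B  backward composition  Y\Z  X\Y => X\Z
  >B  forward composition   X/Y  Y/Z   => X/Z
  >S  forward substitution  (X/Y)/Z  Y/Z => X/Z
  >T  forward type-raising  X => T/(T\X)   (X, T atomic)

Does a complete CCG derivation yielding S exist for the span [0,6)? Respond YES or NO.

YES

[0,6] S   <
  [0,4] S/NP   <
    [0,2] N   >
      [0,1] "this" : N/(NP\N)
      [1,2] "every" : NP\N
    [2,4] (S/NP)\N   <
      [2,3] "with" : N
      [3,4] "today" : ((S/NP)\N)\N
  [4,6] S\(S/NP)   >
    [4,5] "dog" : (S\(S/NP))/NP
    [5,6] "liked" : NP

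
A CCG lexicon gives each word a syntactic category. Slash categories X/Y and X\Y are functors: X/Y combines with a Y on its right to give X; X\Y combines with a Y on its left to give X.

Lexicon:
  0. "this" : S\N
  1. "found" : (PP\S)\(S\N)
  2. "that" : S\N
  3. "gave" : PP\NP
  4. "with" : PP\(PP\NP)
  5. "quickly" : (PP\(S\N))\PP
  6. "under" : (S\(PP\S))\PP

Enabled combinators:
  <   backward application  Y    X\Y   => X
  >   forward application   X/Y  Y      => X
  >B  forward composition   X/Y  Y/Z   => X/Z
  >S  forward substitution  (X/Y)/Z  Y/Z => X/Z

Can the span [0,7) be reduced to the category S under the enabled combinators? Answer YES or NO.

[0,7] S   <
  [0,2] PP\S   <
    [0,1] "this" : S\N
    [1,2] "found" : (PP\S)\(S\N)
  [2,7] S\(PP\S)   <
    [2,6] PP   <
      [2,3] "that" : S\N
      [3,6] PP\(S\N)   <
        [3,5] PP   <
          [3,4] "gave" : PP\NP
          [4,5] "with" : PP\(PP\NP)
        [5,6] "quickly" : (PP\(S\N))\PP
    [6,7] "under" : (S\(PP\S))\PP

YES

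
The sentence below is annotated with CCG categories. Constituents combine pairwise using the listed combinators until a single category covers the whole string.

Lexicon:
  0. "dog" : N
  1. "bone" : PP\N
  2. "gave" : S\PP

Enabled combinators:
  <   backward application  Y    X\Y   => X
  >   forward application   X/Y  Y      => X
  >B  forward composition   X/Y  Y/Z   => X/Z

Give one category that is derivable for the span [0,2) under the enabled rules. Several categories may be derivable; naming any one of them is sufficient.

PP

[0,3] S   <
  [0,2] PP   <
    [0,1] "dog" : N
    [1,2] "bone" : PP\N
  [2,3] "gave" : S\PP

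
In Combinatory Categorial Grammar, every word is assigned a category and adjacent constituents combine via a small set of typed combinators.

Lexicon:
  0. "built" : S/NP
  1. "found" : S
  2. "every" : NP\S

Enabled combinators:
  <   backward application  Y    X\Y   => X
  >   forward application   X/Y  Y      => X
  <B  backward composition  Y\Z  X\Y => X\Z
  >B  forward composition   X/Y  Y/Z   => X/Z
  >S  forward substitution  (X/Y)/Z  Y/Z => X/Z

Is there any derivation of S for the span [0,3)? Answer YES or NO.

[0,3] S   >
  [0,1] "built" : S/NP
  [1,3] NP   <
    [1,2] "found" : S
    [2,3] "every" : NP\S

YES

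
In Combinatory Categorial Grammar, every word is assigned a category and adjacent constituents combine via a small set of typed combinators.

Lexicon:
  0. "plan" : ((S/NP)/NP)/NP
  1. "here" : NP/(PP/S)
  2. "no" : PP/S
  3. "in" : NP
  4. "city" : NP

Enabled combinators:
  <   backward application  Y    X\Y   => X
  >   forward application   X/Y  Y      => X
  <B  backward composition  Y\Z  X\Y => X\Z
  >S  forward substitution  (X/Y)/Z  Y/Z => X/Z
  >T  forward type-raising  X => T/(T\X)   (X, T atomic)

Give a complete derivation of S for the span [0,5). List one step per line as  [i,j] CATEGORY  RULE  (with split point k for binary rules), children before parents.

[0,5] S   >
  [0,4] S/NP   >
    [0,3] (S/NP)/NP   >
      [0,1] "plan" : ((S/NP)/NP)/NP
      [1,3] NP   >
        [1,2] "here" : NP/(PP/S)
        [2,3] "no" : PP/S
    [3,4] "in" : NP
  [4,5] "city" : NP

[0,1] ((S/NP)/NP)/NP  lex  "plan"
[1,2] NP/(PP/S)  lex  "here"
[2,3] PP/S  lex  "no"
[1,3] NP  >  k=2
[0,3] (S/NP)/NP  >  k=1
[3,4] NP  lex  "in"
[0,4] S/NP  >  k=3
[4,5] NP  lex  "city"
[0,5] S  >  k=4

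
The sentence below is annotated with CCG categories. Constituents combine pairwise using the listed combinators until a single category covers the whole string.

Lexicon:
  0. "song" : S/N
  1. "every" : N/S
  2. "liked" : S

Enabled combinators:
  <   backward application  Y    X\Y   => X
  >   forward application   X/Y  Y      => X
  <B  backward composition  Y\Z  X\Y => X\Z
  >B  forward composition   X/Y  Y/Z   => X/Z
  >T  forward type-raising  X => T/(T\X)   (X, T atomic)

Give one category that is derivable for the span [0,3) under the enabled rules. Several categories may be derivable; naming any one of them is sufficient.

S

[0,3] S   >
  [0,1] "song" : S/N
  [1,3] N   >
    [1,2] "every" : N/S
    [2,3] "liked" : S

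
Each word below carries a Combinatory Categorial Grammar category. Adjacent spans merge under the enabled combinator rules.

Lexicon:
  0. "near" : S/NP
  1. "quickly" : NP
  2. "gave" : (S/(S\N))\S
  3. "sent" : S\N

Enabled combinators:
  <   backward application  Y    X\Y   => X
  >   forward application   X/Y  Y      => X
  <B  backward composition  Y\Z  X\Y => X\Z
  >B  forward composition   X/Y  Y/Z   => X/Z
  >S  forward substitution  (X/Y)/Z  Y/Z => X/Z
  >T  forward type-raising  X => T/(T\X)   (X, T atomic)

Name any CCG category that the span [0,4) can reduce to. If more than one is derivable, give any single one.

[0,4] S   >
  [0,3] S/(S\N)   <
    [0,2] S   >
      [0,1] "near" : S/NP
      [1,2] "quickly" : NP
    [2,3] "gave" : (S/(S\N))\S
  [3,4] "sent" : S\N

S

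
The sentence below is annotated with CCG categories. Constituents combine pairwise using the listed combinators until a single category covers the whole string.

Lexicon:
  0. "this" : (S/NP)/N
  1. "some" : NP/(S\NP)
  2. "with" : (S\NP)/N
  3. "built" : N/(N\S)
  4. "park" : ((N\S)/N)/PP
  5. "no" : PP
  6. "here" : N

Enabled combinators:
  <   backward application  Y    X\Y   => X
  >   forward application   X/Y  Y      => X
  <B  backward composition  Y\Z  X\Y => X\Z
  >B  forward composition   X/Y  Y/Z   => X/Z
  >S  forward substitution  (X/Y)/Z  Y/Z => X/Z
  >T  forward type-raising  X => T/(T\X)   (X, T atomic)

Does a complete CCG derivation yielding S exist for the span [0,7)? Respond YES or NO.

[0,7] S   >
  [0,3] S/N   >S
    [0,1] "this" : (S/NP)/N
    [1,3] NP/N   >B
      [1,2] "some" : NP/(S\NP)
      [2,3] "with" : (S\NP)/N
  [3,7] N   >
    [3,4] "built" : N/(N\S)
    [4,7] N\S   >
      [4,6] (N\S)/N   >
        [4,5] "park" : ((N\S)/N)/PP
        [5,6] "no" : PP
      [6,7] "here" : N

YES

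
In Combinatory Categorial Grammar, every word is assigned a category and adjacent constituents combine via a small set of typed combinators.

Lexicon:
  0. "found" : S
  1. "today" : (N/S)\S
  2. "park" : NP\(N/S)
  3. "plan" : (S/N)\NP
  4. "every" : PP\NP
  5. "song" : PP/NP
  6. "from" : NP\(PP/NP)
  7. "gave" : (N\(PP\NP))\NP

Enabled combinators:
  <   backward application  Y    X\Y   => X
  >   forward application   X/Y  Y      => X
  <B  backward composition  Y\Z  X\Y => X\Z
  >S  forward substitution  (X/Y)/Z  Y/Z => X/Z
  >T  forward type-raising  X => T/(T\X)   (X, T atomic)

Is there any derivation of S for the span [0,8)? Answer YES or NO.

[0,8] S   >
  [0,4] S/N   <
    [0,3] NP   >
      [0,1] NP/(NP\S)   >T
        [0,1] "found" : S
      [1,3] NP\S   <B
        [1,2] "today" : (N/S)\S
        [2,3] "park" : NP\(N/S)
    [3,4] "plan" : (S/N)\NP
  [4,8] N   <
    [4,5] "every" : PP\NP
    [5,8] N\(PP\NP)   <
      [5,7] NP   <
        [5,6] "song" : PP/NP
        [6,7] "from" : NP\(PP/NP)
      [7,8] "gave" : (N\(PP\NP))\NP

YES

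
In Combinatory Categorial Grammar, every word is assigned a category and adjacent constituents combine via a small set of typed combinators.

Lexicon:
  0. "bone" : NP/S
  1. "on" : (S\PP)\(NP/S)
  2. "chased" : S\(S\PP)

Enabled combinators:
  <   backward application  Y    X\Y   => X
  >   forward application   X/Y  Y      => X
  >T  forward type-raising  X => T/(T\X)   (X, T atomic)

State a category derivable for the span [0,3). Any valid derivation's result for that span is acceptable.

[0,3] S   <
  [0,2] S\PP   <
    [0,1] "bone" : NP/S
    [1,2] "on" : (S\PP)\(NP/S)
  [2,3] "chased" : S\(S\PP)

S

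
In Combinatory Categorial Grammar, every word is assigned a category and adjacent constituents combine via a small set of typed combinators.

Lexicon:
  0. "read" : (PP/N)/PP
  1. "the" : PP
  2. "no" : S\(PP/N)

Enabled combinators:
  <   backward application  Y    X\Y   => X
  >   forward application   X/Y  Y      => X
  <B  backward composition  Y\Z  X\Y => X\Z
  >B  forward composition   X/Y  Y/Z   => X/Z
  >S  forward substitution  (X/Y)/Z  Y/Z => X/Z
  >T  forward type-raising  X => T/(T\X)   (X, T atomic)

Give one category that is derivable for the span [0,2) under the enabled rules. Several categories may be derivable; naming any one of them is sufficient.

PP/N

[0,3] S   <
  [0,2] PP/N   >
    [0,1] "read" : (PP/N)/PP
    [1,2] "the" : PP
  [2,3] "no" : S\(PP/N)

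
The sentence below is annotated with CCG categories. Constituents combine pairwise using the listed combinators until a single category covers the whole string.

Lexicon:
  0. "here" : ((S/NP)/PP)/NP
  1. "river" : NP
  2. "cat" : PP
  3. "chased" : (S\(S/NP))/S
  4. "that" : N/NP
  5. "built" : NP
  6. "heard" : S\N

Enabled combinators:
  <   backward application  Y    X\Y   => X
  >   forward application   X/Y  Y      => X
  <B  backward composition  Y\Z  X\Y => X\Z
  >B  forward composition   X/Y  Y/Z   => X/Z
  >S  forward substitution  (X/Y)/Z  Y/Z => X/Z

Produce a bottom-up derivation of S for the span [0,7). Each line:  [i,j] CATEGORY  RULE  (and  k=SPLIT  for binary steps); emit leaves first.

[0,7] S   <
  [0,3] S/NP   >
    [0,2] (S/NP)/PP   >
      [0,1] "here" : ((S/NP)/PP)/NP
      [1,2] "river" : NP
    [2,3] "cat" : PP
  [3,7] S\(S/NP)   >
    [3,4] "chased" : (S\(S/NP))/S
    [4,7] S   <
      [4,6] N   >
        [4,5] "that" : N/NP
        [5,6] "built" : NP
      [6,7] "heard" : S\N

[0,1] ((S/NP)/PP)/NP  lex  "here"
[1,2] NP  lex  "river"
[0,2] (S/NP)/PP  >  k=1
[2,3] PP  lex  "cat"
[0,3] S/NP  >  k=2
[3,4] (S\(S/NP))/S  lex  "chased"
[4,5] N/NP  lex  "that"
[5,6] NP  lex  "built"
[4,6] N  >  k=5
[6,7] S\N  lex  "heard"
[4,7] S  <  k=6
[3,7] S\(S/NP)  >  k=4
[0,7] S  <  k=3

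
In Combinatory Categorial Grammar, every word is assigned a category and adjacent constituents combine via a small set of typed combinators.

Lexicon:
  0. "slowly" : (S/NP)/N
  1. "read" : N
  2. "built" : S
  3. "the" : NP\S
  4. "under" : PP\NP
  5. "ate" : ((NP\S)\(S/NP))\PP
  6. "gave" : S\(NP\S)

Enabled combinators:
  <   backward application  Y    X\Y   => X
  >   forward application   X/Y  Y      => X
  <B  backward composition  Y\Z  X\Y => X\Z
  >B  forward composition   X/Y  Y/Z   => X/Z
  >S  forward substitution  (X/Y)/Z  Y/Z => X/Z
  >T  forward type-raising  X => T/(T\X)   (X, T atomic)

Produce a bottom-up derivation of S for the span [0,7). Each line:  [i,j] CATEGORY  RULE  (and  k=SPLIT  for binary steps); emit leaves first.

[0,7] S   <
  [0,6] NP\S   <
    [0,2] S/NP   >
      [0,1] "slowly" : (S/NP)/N
      [1,2] "read" : N
    [2,6] (NP\S)\(S/NP)   <
      [2,5] PP   <
        [2,3] "built" : S
        [3,5] PP\S   <B
          [3,4] "the" : NP\S
          [4,5] "under" : PP\NP
      [5,6] "ate" : ((NP\S)\(S/NP))\PP
  [6,7] "gave" : S\(NP\S)

[0,1] (S/NP)/N  lex  "slowly"
[1,2] N  lex  "read"
[0,2] S/NP  >  k=1
[2,3] S  lex  "built"
[3,4] NP\S  lex  "the"
[4,5] PP\NP  lex  "under"
[3,5] PP\S  <B  k=4
[2,5] PP  <  k=3
[5,6] ((NP\S)\(S/NP))\PP  lex  "ate"
[2,6] (NP\S)\(S/NP)  <  k=5
[0,6] NP\S  <  k=2
[6,7] S\(NP\S)  lex  "gave"
[0,7] S  <  k=6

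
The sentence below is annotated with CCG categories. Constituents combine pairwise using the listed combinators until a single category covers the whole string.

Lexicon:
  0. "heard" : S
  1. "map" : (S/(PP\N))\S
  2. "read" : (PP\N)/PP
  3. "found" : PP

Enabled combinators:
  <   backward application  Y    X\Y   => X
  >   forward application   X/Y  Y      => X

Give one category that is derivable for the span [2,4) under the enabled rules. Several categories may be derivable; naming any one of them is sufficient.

[0,4] S   >
  [0,2] S/(PP\N)   <
    [0,1] "heard" : S
    [1,2] "map" : (S/(PP\N))\S
  [2,4] PP\N   >
    [2,3] "read" : (PP\N)/PP
    [3,4] "found" : PP

PP\N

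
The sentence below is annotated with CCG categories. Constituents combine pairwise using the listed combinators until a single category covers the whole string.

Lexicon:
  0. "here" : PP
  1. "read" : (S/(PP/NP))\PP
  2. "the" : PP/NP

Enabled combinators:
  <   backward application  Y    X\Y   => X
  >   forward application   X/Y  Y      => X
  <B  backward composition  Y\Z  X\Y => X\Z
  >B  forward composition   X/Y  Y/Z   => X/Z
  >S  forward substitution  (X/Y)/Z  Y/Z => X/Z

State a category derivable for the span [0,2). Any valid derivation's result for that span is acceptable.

S/(PP/NP)

[0,3] S   >
  [0,2] S/(PP/NP)   <
    [0,1] "here" : PP
    [1,2] "read" : (S/(PP/NP))\PP
  [2,3] "the" : PP/NP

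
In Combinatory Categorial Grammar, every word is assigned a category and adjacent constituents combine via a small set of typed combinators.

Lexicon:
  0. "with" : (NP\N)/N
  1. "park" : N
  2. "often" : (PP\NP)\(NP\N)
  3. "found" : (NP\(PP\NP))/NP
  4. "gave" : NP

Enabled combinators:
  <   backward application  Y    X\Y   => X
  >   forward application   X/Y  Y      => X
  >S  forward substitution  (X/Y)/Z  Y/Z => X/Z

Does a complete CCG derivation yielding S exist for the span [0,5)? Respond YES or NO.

(NP\N)/N N (PP\NP)\(NP\N) (NP\(PP\NP))/NP NP
CKY chart[0,5] = {NP}; S ∉ chart

NO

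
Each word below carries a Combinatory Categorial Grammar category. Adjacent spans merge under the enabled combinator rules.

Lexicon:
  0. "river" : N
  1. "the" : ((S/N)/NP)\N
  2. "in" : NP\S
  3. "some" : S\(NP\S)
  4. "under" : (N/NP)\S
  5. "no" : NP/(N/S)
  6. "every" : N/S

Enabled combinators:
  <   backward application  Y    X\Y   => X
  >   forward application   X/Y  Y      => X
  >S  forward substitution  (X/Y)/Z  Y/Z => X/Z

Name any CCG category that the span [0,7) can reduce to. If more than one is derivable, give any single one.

[0,7] S   >
  [0,5] S/NP   >S
    [0,2] (S/N)/NP   <
      [0,1] "river" : N
      [1,2] "the" : ((S/N)/NP)\N
    [2,5] N/NP   <
      [2,4] S   <
        [2,3] "in" : NP\S
        [3,4] "some" : S\(NP\S)
      [4,5] "under" : (N/NP)\S
  [5,7] NP   >
    [5,6] "no" : NP/(N/S)
    [6,7] "every" : N/S

S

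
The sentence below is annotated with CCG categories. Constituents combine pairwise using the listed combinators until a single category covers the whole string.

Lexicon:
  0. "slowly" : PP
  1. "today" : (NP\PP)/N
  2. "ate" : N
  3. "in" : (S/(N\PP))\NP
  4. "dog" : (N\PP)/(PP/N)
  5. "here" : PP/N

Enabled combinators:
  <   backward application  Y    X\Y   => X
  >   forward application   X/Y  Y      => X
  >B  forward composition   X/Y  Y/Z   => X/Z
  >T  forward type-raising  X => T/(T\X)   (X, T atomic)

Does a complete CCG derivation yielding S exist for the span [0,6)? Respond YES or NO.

[0,6] S   >
  [0,4] S/(N\PP)   <
    [0,3] NP   >
      [0,1] NP/(NP\PP)   >T
        [0,1] "slowly" : PP
      [1,3] NP\PP   >
        [1,2] "today" : (NP\PP)/N
        [2,3] "ate" : N
    [3,4] "in" : (S/(N\PP))\NP
  [4,6] N\PP   >
    [4,5] "dog" : (N\PP)/(PP/N)
    [5,6] "here" : PP/N

YES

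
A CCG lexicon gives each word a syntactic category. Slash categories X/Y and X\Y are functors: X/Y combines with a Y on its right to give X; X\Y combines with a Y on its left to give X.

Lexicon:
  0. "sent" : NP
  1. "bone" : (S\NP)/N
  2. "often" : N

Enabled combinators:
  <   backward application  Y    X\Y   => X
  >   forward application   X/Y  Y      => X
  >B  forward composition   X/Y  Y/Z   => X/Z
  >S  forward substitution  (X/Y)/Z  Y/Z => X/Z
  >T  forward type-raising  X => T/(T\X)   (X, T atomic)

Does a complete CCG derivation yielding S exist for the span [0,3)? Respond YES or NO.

[0,3] S   <
  [0,1] "sent" : NP
  [1,3] S\NP   >
    [1,2] "bone" : (S\NP)/N
    [2,3] "often" : N

YES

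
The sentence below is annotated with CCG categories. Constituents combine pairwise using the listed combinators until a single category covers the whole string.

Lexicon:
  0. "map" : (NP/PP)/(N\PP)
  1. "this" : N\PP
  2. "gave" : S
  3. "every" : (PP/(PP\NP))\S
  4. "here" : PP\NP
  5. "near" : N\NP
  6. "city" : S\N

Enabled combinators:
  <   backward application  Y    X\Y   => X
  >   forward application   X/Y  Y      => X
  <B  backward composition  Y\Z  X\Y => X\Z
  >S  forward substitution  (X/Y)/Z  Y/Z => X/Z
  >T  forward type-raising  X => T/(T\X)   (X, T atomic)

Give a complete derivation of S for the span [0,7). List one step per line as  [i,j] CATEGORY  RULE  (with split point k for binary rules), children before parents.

[0,7] S   <
  [0,5] NP   >
    [0,2] NP/PP   >
      [0,1] "map" : (NP/PP)/(N\PP)
      [1,2] "this" : N\PP
    [2,5] PP   >
      [2,4] PP/(PP\NP)   <
        [2,3] "gave" : S
        [3,4] "every" : (PP/(PP\NP))\S
      [4,5] "here" : PP\NP
  [5,7] S\NP   <B
    [5,6] "near" : N\NP
    [6,7] "city" : S\N

[0,1] (NP/PP)/(N\PP)  lex  "map"
[1,2] N\PP  lex  "this"
[0,2] NP/PP  >  k=1
[2,3] S  lex  "gave"
[3,4] (PP/(PP\NP))\S  lex  "every"
[2,4] PP/(PP\NP)  <  k=3
[4,5] PP\NP  lex  "here"
[2,5] PP  >  k=4
[0,5] NP  >  k=2
[5,6] N\NP  lex  "near"
[6,7] S\N  lex  "city"
[5,7] S\NP  <B  k=6
[0,7] S  <  k=5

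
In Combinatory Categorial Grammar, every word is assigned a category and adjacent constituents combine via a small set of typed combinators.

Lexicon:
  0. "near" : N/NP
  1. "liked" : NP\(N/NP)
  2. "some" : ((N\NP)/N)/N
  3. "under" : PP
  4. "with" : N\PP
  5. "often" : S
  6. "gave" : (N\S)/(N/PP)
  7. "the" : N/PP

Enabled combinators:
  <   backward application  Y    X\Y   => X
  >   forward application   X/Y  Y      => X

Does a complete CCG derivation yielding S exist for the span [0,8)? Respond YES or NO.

NO

N/NP NP\(N/NP) ((N\NP)/N)/N PP N\PP S (N\S)/(N/PP) N/PP
CKY chart[0,8] = {N}; S ∉ chart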